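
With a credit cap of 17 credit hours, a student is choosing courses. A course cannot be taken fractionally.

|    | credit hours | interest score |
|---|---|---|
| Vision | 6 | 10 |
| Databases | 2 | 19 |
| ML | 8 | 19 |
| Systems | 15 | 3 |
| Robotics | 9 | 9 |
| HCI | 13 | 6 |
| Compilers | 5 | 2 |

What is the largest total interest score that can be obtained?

48

Take Vision, Databases, and ML: credit hours 6 + 2 + 8 = 16 ≤ 17, interest score 10 + 19 + 19 = 48.
No other feasible combination does better.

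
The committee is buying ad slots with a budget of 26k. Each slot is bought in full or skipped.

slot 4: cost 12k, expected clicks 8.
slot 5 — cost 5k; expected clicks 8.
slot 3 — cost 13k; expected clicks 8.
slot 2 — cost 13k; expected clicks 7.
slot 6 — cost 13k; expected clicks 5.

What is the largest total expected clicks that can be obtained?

Allowing fractional choices, the relaxed optimum would be about 21.5, but ad slots are indivisible.
slot 4 + slot 3: cost 12 + 13 = 25 ≤ 26, expected clicks 8 + 8 = 16.
slot 5 + slot 3: cost 5 + 13 = 18 ≤ 26, expected clicks 8 + 8 = 16.
slot 4 + slot 5: cost 12 + 5 = 17 ≤ 26, expected clicks 8 + 8 = 16.
The maximum expected clicks is 16; one optimal choice is slot 4 and slot 5.

16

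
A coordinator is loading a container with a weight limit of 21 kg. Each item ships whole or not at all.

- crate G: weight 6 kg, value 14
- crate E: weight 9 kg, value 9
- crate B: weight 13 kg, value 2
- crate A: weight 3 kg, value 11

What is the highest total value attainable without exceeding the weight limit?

34

crate G + crate E + crate A: weight 6 + 9 + 3 = 18 ≤ 21, value 14 + 9 + 11 = 34.
crate G + crate A: weight 6 + 3 = 9 ≤ 21, value 14 + 11 = 25.
Best is crate G, crate E, and crate A with total value 34.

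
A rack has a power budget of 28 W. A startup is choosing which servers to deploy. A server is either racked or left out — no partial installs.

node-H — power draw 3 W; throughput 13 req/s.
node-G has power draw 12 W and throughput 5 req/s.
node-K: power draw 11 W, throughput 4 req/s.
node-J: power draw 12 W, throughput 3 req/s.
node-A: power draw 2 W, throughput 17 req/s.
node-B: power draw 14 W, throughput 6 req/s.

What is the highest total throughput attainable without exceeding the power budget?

Allowing fractional choices, the relaxed optimum would be about 39.8, but servers are indivisible.
node-H + node-G + node-K + node-A: power draw 3 + 12 + 11 + 2 = 28 ≤ 28, throughput 13 + 5 + 4 + 17 = 39.
node-H + node-K + node-J + node-A: power draw 3 + 11 + 12 + 2 = 28 ≤ 28, throughput 13 + 4 + 3 + 17 = 37.
node-H + node-A + node-B: power draw 3 + 2 + 14 = 19 ≤ 28, throughput 13 + 17 + 6 = 36.
Best is node-H, node-G, node-K, and node-A with total throughput 39.

39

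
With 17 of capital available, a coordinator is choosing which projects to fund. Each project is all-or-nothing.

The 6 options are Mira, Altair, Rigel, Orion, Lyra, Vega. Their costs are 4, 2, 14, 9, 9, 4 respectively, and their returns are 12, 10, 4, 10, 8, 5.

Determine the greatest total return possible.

32

Mira + Altair + Lyra: cost 4 + 2 + 9 = 15 ≤ 17, return 12 + 10 + 8 = 30.
Mira + Altair + Orion: cost 4 + 2 + 9 = 15 ≤ 17, return 12 + 10 + 10 = 32.
Mira + Altair + Vega: cost 4 + 2 + 4 = 10 ≤ 17, return 12 + 10 + 5 = 27.
Best is Mira, Altair, and Orion with total return 32.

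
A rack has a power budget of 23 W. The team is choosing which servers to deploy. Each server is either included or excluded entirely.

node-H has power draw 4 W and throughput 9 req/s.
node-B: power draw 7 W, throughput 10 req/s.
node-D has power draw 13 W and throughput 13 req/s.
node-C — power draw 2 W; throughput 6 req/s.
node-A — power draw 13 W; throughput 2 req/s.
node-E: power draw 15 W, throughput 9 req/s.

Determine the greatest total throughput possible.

29

Take node-B, node-D, and node-C: power draw 7 + 13 + 2 = 22 ≤ 23, throughput 10 + 13 + 6 = 29.
No other feasible combination does better.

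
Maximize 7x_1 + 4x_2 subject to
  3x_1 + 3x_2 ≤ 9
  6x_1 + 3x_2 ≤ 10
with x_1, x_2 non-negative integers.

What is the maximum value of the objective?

(x_1,x_2)=(0,3): 3·0+3·3=9≤9, 6·0+3·3=9≤10, objective 12.
(x_1,x_2)=(1,1): 3·1+3·1=6≤9, 6·1+3·1=9≤10, objective 11.
(x_1,x_2)=(0,2): 3·0+3·2=6≤9, 6·0+3·2=6≤10, objective 8.
No feasible integer point exceeds 12.

12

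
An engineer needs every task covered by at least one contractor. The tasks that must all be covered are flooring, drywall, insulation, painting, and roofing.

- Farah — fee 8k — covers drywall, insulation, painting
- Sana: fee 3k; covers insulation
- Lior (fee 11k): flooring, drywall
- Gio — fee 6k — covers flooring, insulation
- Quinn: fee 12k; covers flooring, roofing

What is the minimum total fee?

The greedy cost-per-new-task heuristic would pick Farah, Gio, and Quinn for 26, but a cheaper cover exists.
Choose Farah and Quinn: together they cover flooring, drywall, insulation, painting, roofing — every task.
Total fee: 8 + 12 = 20.
No cover costs less than 20.

20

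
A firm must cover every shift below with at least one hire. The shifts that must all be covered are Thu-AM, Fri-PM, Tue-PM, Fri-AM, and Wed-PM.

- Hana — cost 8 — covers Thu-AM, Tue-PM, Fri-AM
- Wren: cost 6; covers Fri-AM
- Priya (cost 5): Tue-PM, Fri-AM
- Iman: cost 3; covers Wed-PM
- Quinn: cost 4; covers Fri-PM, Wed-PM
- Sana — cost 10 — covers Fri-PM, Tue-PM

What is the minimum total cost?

The greedy cost-per-new-shift heuristic would pick Quinn, Priya, and Hana for 17, but a cheaper cover exists.
Choose Hana and Quinn: together they cover Thu-AM, Fri-PM, Tue-PM, Fri-AM, Wed-PM — every shift.
Total cost: 8 + 4 = 12.
No cover costs less than 12.

12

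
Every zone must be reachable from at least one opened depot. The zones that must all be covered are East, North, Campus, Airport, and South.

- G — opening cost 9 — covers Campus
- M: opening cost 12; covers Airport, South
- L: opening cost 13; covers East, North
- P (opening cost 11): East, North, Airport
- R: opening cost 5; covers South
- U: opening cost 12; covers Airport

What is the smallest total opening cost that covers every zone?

25

Choose G, P, and R: together they cover East, North, Campus, Airport, South — every zone.
Total opening cost: 9 + 11 + 5 = 25.
No cover costs less than 25.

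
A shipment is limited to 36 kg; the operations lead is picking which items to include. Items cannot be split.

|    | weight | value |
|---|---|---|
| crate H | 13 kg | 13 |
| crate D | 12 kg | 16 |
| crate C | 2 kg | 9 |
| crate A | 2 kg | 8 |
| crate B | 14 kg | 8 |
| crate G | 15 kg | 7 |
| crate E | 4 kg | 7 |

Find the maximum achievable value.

53

Allowing fractional choices, the relaxed optimum would be about 54.7, but items are indivisible.
crate D + crate C + crate A + crate B + crate E: weight 12 + 2 + 2 + 14 + 4 = 34 ≤ 36, value 16 + 9 + 8 + 8 + 7 = 48.
crate H + crate D + crate C + crate A + crate E: weight 13 + 12 + 2 + 2 + 4 = 33 ≤ 36, value 13 + 16 + 9 + 8 + 7 = 53.
crate D + crate C + crate A + crate G + crate E: weight 12 + 2 + 2 + 15 + 4 = 35 ≤ 36, value 16 + 9 + 8 + 7 + 7 = 47.
Best is crate H, crate D, crate C, crate A, and crate E with total value 53.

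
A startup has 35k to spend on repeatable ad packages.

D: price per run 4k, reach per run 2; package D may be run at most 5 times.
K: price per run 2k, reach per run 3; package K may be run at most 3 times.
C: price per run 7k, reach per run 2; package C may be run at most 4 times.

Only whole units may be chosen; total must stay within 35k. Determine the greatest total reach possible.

21

5×D, 3×K, and 1×C: price 33 ≤ 35, reach 5·2 + 3·3 + 1·2 = 21.
2×D, 3×K, and 3×C: price 35 ≤ 35, reach 2·2 + 3·3 + 3·2 = 19.
Best is 21.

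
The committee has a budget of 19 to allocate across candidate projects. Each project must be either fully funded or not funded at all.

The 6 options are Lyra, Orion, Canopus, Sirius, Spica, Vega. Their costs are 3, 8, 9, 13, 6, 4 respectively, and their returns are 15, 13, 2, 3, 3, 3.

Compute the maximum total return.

This is a 0-1 knapsack instance.
Lyra + Orion + Vega: cost 3 + 8 + 4 = 15 ≤ 19, return 15 + 13 + 3 = 31.
Lyra + Orion + Spica: cost 3 + 8 + 6 = 17 ≤ 19, return 15 + 13 + 3 = 31.
Lyra + Orion: cost 3 + 8 = 11 ≤ 19, return 15 + 13 = 28.
The maximum return is 31; one optimal choice is Lyra, Orion, and Vega.

31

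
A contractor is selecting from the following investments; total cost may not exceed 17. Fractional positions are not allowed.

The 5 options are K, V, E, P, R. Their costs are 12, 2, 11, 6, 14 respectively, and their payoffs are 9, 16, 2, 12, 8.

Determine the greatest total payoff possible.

28

K + V: cost 12 + 2 = 14 ≤ 17, payoff 9 + 16 = 25.
V + R: cost 2 + 14 = 16 ≤ 17, payoff 16 + 8 = 24.
V + P: cost 2 + 6 = 8 ≤ 17, payoff 16 + 12 = 28.
Best is V and P with total payoff 28.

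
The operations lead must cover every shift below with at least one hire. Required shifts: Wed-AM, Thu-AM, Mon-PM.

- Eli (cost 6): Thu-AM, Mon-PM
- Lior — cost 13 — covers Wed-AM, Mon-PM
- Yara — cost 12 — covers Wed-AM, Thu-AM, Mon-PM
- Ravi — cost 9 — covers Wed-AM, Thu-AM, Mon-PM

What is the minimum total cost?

The greedy cost-per-new-shift heuristic would pick Eli and Ravi for 15, but a cheaper cover exists.
Ravi alone covers Wed-AM, Thu-AM, Mon-PM — every shift.
Total cost: 9.
No cover costs less than 9.

9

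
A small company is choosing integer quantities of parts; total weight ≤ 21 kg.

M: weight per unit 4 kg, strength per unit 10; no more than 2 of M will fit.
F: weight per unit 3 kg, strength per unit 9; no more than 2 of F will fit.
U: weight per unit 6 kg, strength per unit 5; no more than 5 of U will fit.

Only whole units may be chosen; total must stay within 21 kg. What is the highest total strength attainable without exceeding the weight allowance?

2×M, 2×F, and 1×U: weight 20 ≤ 21, strength 2·10 + 2·9 + 1·5 = 43.
2×M and 2×F: weight 14 ≤ 21, strength 2·10 + 2·9 = 38.
Best is 43.

43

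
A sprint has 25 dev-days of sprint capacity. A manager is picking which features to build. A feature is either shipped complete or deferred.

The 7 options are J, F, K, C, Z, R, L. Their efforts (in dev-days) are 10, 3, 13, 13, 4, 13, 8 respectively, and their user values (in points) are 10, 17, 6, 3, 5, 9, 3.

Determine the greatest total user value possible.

35

F + Z + R: effort 3 + 4 + 13 = 20 ≤ 25, user value 17 + 5 + 9 = 31.
J + F + Z + L: effort 10 + 3 + 4 + 8 = 25 ≤ 25, user value 10 + 17 + 5 + 3 = 35.
J + F + Z: effort 10 + 3 + 4 = 17 ≤ 25, user value 10 + 17 + 5 = 32.
Best is J, F, Z, and L with total user value 35.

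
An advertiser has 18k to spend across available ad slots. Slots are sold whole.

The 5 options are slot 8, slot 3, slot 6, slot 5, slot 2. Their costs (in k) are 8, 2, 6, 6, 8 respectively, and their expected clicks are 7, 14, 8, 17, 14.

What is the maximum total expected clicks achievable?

45

Treat it as a binary knapsack problem.
Allowing fractional choices, the relaxed optimum would be about 47.7, but ad slots are indivisible.
slot 3 + slot 5 + slot 2: cost 2 + 6 + 8 = 16 ≤ 18, expected clicks 14 + 17 + 14 = 45.
slot 8 + slot 3 + slot 5: cost 8 + 2 + 6 = 16 ≤ 18, expected clicks 7 + 14 + 17 = 38.
slot 3 + slot 6 + slot 5: cost 2 + 6 + 6 = 14 ≤ 18, expected clicks 14 + 8 + 17 = 39.
Best is slot 3, slot 5, and slot 2 with total expected clicks 45.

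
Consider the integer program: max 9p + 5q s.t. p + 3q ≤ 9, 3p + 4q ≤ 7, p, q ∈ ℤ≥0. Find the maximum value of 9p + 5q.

Relaxing integrality, the LP optimum is 21.00 at (p,q) = (2.33, 0), which is not an integer point.
(p,q)=(2,0): 1·2+3·0=2≤9, 3·2+4·0=6≤7, objective 18.
(p,q)=(1,1): 1·1+3·1=4≤9, 3·1+4·1=7≤7, objective 14.
(p,q)=(1,0): 1·1+3·0=1≤9, 3·1+4·0=3≤7, objective 9.
No feasible integer point exceeds 18.

18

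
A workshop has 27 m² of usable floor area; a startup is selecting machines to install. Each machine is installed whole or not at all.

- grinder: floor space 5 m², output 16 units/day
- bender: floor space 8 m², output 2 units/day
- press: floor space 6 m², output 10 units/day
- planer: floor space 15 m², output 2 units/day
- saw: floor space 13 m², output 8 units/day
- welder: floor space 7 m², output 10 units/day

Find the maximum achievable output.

This is a 0-1 knapsack instance.
grinder + press + saw: floor space 5 + 6 + 13 = 24 ≤ 27, output 16 + 10 + 8 = 34.
grinder + bender + press + welder: floor space 5 + 8 + 6 + 7 = 26 ≤ 27, output 16 + 2 + 10 + 10 = 38.
grinder + press + welder: floor space 5 + 6 + 7 = 18 ≤ 27, output 16 + 10 + 10 = 36.
Best is grinder, bender, press, and welder with total output 38.

38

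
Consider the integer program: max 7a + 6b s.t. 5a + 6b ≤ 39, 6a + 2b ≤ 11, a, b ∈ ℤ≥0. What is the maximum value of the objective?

30

The continuous relaxation peaks at (0, 5.5) with value 33.00; rounding to a feasible lattice point costs some objective.
(a,b)=(0,5): 5·0+6·5=30≤39, 6·0+2·5=10≤11, objective 30.
(a,b)=(0,4): 5·0+6·4=24≤39, 6·0+2·4=8≤11, objective 24.
No feasible integer point exceeds 30.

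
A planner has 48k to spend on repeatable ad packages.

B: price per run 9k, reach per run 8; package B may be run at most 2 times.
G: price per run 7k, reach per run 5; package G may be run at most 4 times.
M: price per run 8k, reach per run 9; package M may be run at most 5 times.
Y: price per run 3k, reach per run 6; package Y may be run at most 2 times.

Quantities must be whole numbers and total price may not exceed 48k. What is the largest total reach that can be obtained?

1×B, 4×M, and 2×Y: price 47 ≤ 48, reach 1·8 + 4·9 + 2·6 = 56.
5×M and 2×Y: price 46 ≤ 48, reach 5·9 + 2·6 = 57.
Best is 57.

57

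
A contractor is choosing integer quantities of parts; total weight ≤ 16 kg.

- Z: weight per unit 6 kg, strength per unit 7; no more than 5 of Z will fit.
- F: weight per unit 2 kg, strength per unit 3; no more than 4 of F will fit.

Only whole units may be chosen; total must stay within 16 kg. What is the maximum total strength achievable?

20

Take 2×Z and 2×F: weight 16 ≤ 16, strength 2·7 + 2·3 = 20.
No other integer combination yields more.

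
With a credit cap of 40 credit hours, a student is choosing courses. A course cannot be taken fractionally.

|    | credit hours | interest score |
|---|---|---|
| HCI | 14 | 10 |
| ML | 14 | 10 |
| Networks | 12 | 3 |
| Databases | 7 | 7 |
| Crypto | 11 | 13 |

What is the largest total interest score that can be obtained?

33

Allowing fractional choices, the relaxed optimum would be about 35.7, but courses are indivisible.
HCI + ML + Crypto: credit hours 14 + 14 + 11 = 39 ≤ 40, interest score 10 + 10 + 13 = 33.
HCI + Databases + Crypto: credit hours 14 + 7 + 11 = 32 ≤ 40, interest score 10 + 7 + 13 = 30.
Best is HCI, ML, and Crypto with total interest score 33.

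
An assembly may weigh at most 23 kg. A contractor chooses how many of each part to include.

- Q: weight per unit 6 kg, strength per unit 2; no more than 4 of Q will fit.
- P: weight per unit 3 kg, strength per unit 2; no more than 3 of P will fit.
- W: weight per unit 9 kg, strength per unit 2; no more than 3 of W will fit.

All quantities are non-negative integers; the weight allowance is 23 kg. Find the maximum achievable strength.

10

P has the best ratio (2/3); taking only P gives at most 3×2 = 6 (stopped by the supply cap of 3).
Mixing does better — 2×Q and 3×P: weight 21 ≤ 23, strength 2·2 + 3·2 = 10.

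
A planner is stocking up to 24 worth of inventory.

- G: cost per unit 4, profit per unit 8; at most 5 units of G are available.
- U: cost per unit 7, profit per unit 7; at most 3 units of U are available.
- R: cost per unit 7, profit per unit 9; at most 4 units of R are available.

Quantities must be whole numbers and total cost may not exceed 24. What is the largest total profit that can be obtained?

This is a bounded integer knapsack.
4×G and 1×R: cost 23 ≤ 24, profit 4·8 + 1·9 = 41.
5×G: cost 20 ≤ 24, profit 5·8 = 40.
Best is 41.

41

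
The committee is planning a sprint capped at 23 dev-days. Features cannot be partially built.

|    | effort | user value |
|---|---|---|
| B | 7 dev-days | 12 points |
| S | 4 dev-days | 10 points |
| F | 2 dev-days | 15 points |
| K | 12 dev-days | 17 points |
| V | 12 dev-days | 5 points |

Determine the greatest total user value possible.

Take B, F, and K: effort 7 + 2 + 12 = 21 ≤ 23, user value 12 + 15 + 17 = 44.
No other feasible combination does better.

44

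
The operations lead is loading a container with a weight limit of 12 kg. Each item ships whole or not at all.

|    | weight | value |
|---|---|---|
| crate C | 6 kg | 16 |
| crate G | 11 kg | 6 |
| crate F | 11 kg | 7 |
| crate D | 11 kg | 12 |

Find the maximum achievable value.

16

crate F: weight 11 ≤ 12, value 7.
crate D: weight 11 ≤ 12, value 12.
crate C: weight 6 ≤ 12, value 16.
Best is crate C with total value 16.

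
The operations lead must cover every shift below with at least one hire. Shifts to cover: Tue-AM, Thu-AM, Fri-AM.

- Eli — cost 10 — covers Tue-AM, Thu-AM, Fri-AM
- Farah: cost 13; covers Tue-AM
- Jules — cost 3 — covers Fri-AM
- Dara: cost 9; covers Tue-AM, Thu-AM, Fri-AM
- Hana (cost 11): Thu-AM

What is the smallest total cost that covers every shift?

9

The greedy cost-per-new-shift heuristic would pick Jules and Dara for 12, but a cheaper cover exists.
Dara alone covers Tue-AM, Thu-AM, Fri-AM — every shift.
Total cost: 9.
No cover costs less than 9.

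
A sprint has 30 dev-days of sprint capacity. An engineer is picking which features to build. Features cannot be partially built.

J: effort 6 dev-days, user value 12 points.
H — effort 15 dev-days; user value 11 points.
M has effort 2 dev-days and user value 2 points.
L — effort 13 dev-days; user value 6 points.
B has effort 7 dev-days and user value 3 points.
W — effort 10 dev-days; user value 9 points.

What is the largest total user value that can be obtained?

J + L + W: effort 6 + 13 + 10 = 29 ≤ 30, user value 12 + 6 + 9 = 27.
J + H + M + B: effort 6 + 15 + 2 + 7 = 30 ≤ 30, user value 12 + 11 + 2 + 3 = 28.
J + M + B + W: effort 6 + 2 + 7 + 10 = 25 ≤ 30, user value 12 + 2 + 3 + 9 = 26.
Best is J, H, M, and B with total user value 28.

28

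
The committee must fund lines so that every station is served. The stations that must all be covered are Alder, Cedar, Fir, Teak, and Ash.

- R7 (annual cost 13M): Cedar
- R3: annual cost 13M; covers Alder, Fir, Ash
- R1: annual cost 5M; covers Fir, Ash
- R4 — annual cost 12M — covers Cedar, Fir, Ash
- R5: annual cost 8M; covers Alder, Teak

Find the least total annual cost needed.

This is a weighted set-cover instance.
The greedy cost-per-new-station heuristic would pick R1, R5, and R4 for 25, but a cheaper cover exists.
Choose R4 and R5: together they cover Alder, Cedar, Fir, Teak, Ash — every station.
Total annual cost: 12 + 8 = 20.
No cover costs less than 20.

20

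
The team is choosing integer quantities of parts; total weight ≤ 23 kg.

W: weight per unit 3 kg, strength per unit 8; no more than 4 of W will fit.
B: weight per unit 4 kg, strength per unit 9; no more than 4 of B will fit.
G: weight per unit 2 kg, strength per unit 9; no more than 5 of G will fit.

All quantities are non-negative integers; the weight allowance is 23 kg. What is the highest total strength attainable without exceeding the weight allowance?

This is a bounded integer knapsack.
3×W, 1×B, and 5×G: weight 23 ≤ 23, strength 3·8 + 1·9 + 5·9 = 78.
4×W and 5×G: weight 22 ≤ 23, strength 4·8 + 5·9 = 77.
Best is 78.

78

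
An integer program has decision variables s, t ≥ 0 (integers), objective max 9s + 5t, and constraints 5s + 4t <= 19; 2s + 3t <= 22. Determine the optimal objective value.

32

Relaxing integrality, the LP optimum is 34.20 at (s,t) = (3.8, 0), which is not an integer point.
(s,t)=(3,1): 5·3+4·1=19≤19, 2·3+3·1=9≤22, objective 32.
(s,t)=(2,2): 5·2+4·2=18≤19, 2·2+3·2=10≤22, objective 28.
(s,t)=(3,0): 5·3+4·0=15≤19, 2·3+3·0=6≤22, objective 27.
(s,t)=(2,1): 5·2+4·1=14≤19, 2·2+3·1=7≤22, objective 23.
Maximum is 32 at (s,t)=(3,1).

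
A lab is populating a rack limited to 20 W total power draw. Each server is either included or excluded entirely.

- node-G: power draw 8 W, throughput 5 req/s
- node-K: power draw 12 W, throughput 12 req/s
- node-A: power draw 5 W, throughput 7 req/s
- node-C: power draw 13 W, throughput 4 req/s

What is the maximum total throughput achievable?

19

This is a 0-1 knapsack instance.
Take node-K and node-A: power draw 12 + 5 = 17 ≤ 20, throughput 12 + 7 = 19.
No other feasible combination does better.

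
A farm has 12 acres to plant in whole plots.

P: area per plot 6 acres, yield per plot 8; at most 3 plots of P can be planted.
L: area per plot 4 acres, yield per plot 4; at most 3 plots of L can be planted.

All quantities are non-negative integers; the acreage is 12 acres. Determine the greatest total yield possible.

P has the best ratio (8/6); taking only P gives at most 2×8 = 16 (stopped by the area limit).
Optimal: 2×P: area 12 ≤ 12, yield 2·8 = 16.

16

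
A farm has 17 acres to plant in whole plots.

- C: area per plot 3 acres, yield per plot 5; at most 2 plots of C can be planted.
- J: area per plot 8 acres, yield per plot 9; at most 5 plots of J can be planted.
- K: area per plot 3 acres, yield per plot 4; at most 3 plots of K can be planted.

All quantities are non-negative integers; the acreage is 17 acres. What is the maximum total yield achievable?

23

2×C, 1×J, and 1×K: area 17 ≤ 17, yield 2·5 + 1·9 + 1·4 = 23.
1×C, 1×J, and 2×K: area 17 ≤ 17, yield 1·5 + 1·9 + 2·4 = 22.
Best is 23.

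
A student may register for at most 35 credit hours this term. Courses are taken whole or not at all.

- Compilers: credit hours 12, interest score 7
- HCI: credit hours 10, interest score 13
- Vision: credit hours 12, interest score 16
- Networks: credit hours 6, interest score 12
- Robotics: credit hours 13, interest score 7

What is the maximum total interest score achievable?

Allowing fractional choices, the relaxed optimum would be about 45.1, but courses are indivisible.
Compilers + HCI + Vision: credit hours 12 + 10 + 12 = 34 ≤ 35, interest score 7 + 13 + 16 = 36.
HCI + Vision + Robotics: credit hours 10 + 12 + 13 = 35 ≤ 35, interest score 13 + 16 + 7 = 36.
HCI + Vision + Networks: credit hours 10 + 12 + 6 = 28 ≤ 35, interest score 13 + 16 + 12 = 41.
Best is HCI, Vision, and Networks with total interest score 41.

41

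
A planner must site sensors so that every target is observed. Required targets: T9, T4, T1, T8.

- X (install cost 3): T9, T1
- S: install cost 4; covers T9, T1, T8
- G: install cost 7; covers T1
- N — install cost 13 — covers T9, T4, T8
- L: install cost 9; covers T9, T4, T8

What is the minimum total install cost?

The greedy cost-per-new-target heuristic would pick S and L for 13, but a cheaper cover exists.
Choose X and L: together they cover T9, T4, T1, T8 — every target.
Total install cost: 3 + 9 = 12.
No cover costs less than 12.

12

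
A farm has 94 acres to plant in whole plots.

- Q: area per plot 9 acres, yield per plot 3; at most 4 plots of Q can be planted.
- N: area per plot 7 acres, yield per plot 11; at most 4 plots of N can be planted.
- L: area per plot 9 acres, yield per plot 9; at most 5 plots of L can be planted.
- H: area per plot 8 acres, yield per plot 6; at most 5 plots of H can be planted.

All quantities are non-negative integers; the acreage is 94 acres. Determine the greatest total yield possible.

This is a bounded integer knapsack.
N has the best ratio (11/7); taking only N gives at most 4×11 = 44 (stopped by the supply cap of 4).
Mixing does better — 4×N, 5×L, and 2×H: area 89 ≤ 94, yield 4·11 + 5·9 + 2·6 = 101.

101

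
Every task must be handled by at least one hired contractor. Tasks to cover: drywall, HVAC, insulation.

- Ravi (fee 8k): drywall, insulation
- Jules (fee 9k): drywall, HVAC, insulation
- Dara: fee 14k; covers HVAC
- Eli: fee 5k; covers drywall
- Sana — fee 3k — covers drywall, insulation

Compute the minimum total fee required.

9

The greedy cost-per-new-task heuristic would pick Sana and Jules for 12, but a cheaper cover exists.
Jules alone covers drywall, HVAC, insulation — every task.
Total fee: 9.
No cover costs less than 9.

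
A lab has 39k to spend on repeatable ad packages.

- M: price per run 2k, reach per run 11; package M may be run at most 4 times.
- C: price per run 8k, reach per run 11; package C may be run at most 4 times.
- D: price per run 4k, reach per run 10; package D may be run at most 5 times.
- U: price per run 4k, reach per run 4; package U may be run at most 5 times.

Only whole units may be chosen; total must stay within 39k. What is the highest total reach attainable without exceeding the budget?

105

This is a bounded integer knapsack.
M has the best ratio (11/2); taking only M gives at most 4×11 = 44 (stopped by the supply cap of 4).
Mixing does better — 4×M, 1×C, and 5×D: price 36 ≤ 39, reach 4·11 + 1·11 + 5·10 = 105.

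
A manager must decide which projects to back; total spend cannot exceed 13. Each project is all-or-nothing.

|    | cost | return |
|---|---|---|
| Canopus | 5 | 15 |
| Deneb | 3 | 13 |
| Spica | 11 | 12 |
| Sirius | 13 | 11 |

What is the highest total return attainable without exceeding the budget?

Allowing fractional choices, the relaxed optimum would be about 33.5, but projects are indivisible.
Canopus: cost 5 ≤ 13, return 15.
Canopus + Deneb: cost 5 + 3 = 8 ≤ 13, return 15 + 13 = 28.
Best is Canopus and Deneb with total return 28.

28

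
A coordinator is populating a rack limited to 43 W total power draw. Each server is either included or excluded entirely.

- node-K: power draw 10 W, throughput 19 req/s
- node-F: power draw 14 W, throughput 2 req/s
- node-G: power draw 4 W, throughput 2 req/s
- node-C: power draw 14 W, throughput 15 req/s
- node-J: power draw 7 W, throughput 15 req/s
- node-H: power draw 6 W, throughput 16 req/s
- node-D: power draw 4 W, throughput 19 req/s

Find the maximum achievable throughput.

84

This is an integer program with binary decision variables.
Allowing fractional choices, the relaxed optimum would be about 85.0, but servers are indivisible.
node-K + node-G + node-J + node-H + node-D: power draw 10 + 4 + 7 + 6 + 4 = 31 ≤ 43, throughput 19 + 2 + 15 + 16 + 19 = 71.
node-K + node-C + node-J + node-H + node-D: power draw 10 + 14 + 7 + 6 + 4 = 41 ≤ 43, throughput 19 + 15 + 15 + 16 + 19 = 84.
node-K + node-G + node-C + node-H + node-D: power draw 10 + 4 + 14 + 6 + 4 = 38 ≤ 43, throughput 19 + 2 + 15 + 16 + 19 = 71.
Best is node-K, node-C, node-J, node-H, and node-D with total throughput 84.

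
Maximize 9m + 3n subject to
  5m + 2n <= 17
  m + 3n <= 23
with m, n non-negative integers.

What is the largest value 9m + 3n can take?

30

The continuous relaxation peaks at (3.4, 0) with value 30.60; rounding to a feasible lattice point costs some objective.
(m,n)=(3,1) is feasible, giving 30.
(m,n)=(3,0) is feasible, giving 27.
(m,n)=(2,2) is feasible, giving 24.
(m,n)=(2,1) is feasible, giving 21.
Maximum is 30 at (m,n)=(3,1).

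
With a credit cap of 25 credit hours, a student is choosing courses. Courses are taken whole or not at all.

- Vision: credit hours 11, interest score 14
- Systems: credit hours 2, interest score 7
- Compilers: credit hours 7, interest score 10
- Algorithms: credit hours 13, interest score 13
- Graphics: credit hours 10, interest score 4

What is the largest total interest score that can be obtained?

31

Treat it as a binary knapsack problem.
Systems + Compilers + Algorithms: credit hours 2 + 7 + 13 = 22 ≤ 25, interest score 7 + 10 + 13 = 30.
Vision + Systems + Compilers: credit hours 11 + 2 + 7 = 20 ≤ 25, interest score 14 + 7 + 10 = 31.
Best is Vision, Systems, and Compilers with total interest score 31.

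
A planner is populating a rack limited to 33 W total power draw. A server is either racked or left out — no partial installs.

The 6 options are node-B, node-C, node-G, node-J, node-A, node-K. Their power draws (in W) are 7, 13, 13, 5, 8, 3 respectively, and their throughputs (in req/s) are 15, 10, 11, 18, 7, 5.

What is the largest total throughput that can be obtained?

Allowing fractional choices, the relaxed optimum would be about 53.5, but servers are indivisible.
node-B + node-G + node-J + node-A: power draw 7 + 13 + 5 + 8 = 33 ≤ 33, throughput 15 + 11 + 18 + 7 = 51.
node-B + node-C + node-J + node-A: power draw 7 + 13 + 5 + 8 = 33 ≤ 33, throughput 15 + 10 + 18 + 7 = 50.
Best is node-B, node-G, node-J, and node-A with total throughput 51.

51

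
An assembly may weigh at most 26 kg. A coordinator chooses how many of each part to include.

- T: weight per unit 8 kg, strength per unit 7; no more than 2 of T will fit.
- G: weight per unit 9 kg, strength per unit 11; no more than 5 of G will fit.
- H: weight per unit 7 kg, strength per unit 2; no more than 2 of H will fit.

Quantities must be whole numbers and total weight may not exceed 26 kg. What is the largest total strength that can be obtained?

G has the best ratio (11/9); taking only G gives at most 2×11 = 22 (stopped by the weight limit).
Mixing does better — 1×T and 2×G: weight 26 ≤ 26, strength 1·7 + 2·11 = 29.

29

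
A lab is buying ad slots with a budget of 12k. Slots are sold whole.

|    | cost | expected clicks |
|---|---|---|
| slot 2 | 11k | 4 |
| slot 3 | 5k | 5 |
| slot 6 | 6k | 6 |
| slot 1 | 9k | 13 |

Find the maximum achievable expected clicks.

Treat it as a binary knapsack problem.
Take slot 1: cost 9 ≤ 12, expected clicks 13.
No other feasible combination does better.

13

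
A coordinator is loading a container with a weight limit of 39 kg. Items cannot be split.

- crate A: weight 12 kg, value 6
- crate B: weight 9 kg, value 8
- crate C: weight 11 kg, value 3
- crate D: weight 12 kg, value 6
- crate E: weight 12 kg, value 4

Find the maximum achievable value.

Allowing fractional choices, the relaxed optimum would be about 22.0, but items are indivisible.
crate A + crate B + crate D: weight 12 + 9 + 12 = 33 ≤ 39, value 6 + 8 + 6 = 20.
crate A + crate B + crate E: weight 12 + 9 + 12 = 33 ≤ 39, value 6 + 8 + 4 = 18.
Best is crate A, crate B, and crate D with total value 20.

20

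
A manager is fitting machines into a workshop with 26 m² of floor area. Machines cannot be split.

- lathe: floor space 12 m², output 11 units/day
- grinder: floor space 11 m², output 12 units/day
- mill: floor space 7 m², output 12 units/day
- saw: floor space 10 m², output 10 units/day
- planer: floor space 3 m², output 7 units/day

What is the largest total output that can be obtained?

Allowing fractional choices, the relaxed optimum would be about 36.0, but machines are indivisible.
grinder + mill + planer: floor space 11 + 7 + 3 = 21 ≤ 26, output 12 + 12 + 7 = 31.
lathe + grinder + planer: floor space 12 + 11 + 3 = 26 ≤ 26, output 11 + 12 + 7 = 30.
lathe + mill + planer: floor space 12 + 7 + 3 = 22 ≤ 26, output 11 + 12 + 7 = 30.
Best is grinder, mill, and planer with total output 31.

31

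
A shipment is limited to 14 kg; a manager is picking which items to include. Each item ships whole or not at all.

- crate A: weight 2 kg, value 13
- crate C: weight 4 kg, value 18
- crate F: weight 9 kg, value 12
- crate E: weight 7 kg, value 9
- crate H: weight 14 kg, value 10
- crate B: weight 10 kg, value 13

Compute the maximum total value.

40

crate A + crate C: weight 2 + 4 = 6 ≤ 14, value 13 + 18 = 31.
crate A + crate C + crate E: weight 2 + 4 + 7 = 13 ≤ 14, value 13 + 18 + 9 = 40.
Best is crate A, crate C, and crate E with total value 40.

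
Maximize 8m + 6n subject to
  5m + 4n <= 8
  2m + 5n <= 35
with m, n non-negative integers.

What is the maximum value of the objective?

The continuous relaxation peaks at (1.6, 0) with value 12.80; rounding to a feasible lattice point costs some objective.
(m,n)=(0,2): 5·0+4·2=8≤8, 2·0+5·2=10≤35, objective 12.
(m,n)=(1,0): 5·1+4·0=5≤8, 2·1+5·0=2≤35, objective 8.
(m,n)=(0,1): 5·0+4·1=4≤8, 2·0+5·1=5≤35, objective 6.
(m,n)=(0,0): 5·0+4·0=0≤8, 2·0+5·0=0≤35, objective 0.
No feasible integer point exceeds 12.

12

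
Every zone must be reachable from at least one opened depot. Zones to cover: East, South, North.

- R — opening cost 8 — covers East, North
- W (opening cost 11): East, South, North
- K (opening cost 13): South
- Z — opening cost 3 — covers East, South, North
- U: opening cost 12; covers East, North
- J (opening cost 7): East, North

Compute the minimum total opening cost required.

3

This is a weighted set-cover instance.
Z alone covers East, South, North — every zone.
Total opening cost: 3.
No cover costs less than 3.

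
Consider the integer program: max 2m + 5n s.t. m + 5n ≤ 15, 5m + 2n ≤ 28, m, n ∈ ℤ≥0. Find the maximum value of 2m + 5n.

18

(m,n)=(4,2) is feasible, giving 18.
(m,n)=(3,2) is feasible, giving 16.
(m,n)=(5,1) is feasible, giving 15.
Maximum is 18 at (m,n)=(4,2).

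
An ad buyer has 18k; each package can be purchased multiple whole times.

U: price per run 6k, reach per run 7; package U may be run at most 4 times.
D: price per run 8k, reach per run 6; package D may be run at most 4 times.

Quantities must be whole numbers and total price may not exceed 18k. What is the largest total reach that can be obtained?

21

This is a bounded integer knapsack.
2×U: price 12 ≤ 18, reach 2·7 = 14.
3×U: price 18 ≤ 18, reach 3·7 = 21.
Best is 21.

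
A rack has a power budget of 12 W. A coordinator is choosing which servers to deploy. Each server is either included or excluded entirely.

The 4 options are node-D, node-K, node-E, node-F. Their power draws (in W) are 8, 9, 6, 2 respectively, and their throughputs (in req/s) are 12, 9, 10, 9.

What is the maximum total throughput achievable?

This is an integer program with binary decision variables.
Allowing fractional choices, the relaxed optimum would be about 25.0, but servers are indivisible.
node-E + node-F: power draw 6 + 2 = 8 ≤ 12, throughput 10 + 9 = 19.
node-D + node-F: power draw 8 + 2 = 10 ≤ 12, throughput 12 + 9 = 21.
node-K + node-F: power draw 9 + 2 = 11 ≤ 12, throughput 9 + 9 = 18.
Best is node-D and node-F with total throughput 21.

21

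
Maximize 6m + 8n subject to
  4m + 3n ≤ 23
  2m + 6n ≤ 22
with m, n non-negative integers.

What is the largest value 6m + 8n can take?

40

(m,n)=(4,2) is feasible, giving 40.
(m,n)=(5,1) is feasible, giving 38.
(m,n)=(3,2) is feasible, giving 34.
The best lattice point is (4,2), giving 40.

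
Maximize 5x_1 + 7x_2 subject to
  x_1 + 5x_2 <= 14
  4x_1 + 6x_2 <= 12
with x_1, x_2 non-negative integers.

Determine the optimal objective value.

15

(x_1,x_2)=(3,0): 1·3+5·0=3≤14, 4·3+6·0=12≤12, objective 15.
(x_1,x_2)=(2,0): 1·2+5·0=2≤14, 4·2+6·0=8≤12, objective 10.
No feasible integer point exceeds 15.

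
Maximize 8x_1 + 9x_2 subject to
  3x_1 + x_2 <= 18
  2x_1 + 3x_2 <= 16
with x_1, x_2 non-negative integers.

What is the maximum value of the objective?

58

(x_1,x_2)=(5,2): 3·5+1·2=17≤18, 2·5+3·2=16≤16, objective 58.
(x_1,x_2)=(4,2): 3·4+1·2=14≤18, 2·4+3·2=14≤16, objective 50.
(x_1,x_2)=(5,1): 3·5+1·1=16≤18, 2·5+3·1=13≤16, objective 49.
(x_1,x_2)=(6,0): 3·6+1·0=18≤18, 2·6+3·0=12≤16, objective 48.
No feasible integer point exceeds 58.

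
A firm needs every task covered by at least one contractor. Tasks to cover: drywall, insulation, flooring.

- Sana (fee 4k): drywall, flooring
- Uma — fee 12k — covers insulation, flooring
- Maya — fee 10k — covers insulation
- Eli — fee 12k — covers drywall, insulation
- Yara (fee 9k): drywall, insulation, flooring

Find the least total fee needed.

The greedy cost-per-new-task heuristic would pick Sana and Yara for 13, but a cheaper cover exists.
Yara alone covers drywall, insulation, flooring — every task.
Total fee: 9.
No cover costs less than 9.

9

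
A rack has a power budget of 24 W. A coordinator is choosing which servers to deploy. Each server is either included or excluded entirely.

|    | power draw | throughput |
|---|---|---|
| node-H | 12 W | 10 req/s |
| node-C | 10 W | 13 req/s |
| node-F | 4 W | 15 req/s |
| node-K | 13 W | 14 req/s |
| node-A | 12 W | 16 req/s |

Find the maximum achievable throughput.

31

This is a 0-1 knapsack instance.
Allowing fractional choices, the relaxed optimum would be about 41.4, but servers are indivisible.
node-F + node-K: power draw 4 + 13 = 17 ≤ 24, throughput 15 + 14 = 29.
node-F + node-A: power draw 4 + 12 = 16 ≤ 24, throughput 15 + 16 = 31.
Best is node-F and node-A with total throughput 31.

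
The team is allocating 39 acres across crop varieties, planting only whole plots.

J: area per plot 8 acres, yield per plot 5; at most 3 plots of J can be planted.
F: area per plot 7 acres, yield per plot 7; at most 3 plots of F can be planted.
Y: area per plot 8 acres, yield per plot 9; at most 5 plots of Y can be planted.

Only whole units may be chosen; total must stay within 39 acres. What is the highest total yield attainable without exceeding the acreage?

Y has the best ratio (9/8); taking only Y gives at most 4×9 = 36 (stopped by the area limit).
Mixing does better — 1×F and 4×Y: area 39 ≤ 39, yield 1·7 + 4·9 = 43.

43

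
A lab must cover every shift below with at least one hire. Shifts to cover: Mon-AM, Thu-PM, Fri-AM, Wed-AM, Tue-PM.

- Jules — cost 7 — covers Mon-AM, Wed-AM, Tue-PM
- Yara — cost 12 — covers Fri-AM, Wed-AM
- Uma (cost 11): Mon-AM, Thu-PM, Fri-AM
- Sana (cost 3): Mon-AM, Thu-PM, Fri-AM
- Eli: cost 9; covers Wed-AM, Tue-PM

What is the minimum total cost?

10

Choose Jules and Sana: together they cover Mon-AM, Thu-PM, Fri-AM, Wed-AM, Tue-PM — every shift.
Total cost: 7 + 3 = 10.
No cover costs less than 10.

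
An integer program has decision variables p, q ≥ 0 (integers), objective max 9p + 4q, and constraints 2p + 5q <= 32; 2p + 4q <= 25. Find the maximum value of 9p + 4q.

(p,q)=(12,0) is feasible, giving 108.
(p,q)=(11,0) is feasible, giving 99.
The best lattice point is (12,0), giving 108.

108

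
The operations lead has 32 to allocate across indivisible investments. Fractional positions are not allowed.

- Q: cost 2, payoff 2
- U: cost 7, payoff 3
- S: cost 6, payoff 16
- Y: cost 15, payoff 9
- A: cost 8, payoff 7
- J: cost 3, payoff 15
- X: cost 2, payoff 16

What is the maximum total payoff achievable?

This is an integer program with binary decision variables.
Take Q, U, S, A, J, and X: cost 2 + 7 + 6 + 8 + 3 + 2 = 28 ≤ 32, payoff 2 + 3 + 16 + 7 + 15 + 16 = 59.
No other feasible combination does better.

59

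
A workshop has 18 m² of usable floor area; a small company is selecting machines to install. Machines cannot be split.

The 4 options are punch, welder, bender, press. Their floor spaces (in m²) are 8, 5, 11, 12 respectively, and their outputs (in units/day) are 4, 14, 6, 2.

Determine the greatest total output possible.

20

Allowing fractional choices, the relaxed optimum would be about 21.0, but machines are indivisible.
welder + bender: floor space 5 + 11 = 16 ≤ 18, output 14 + 6 = 20.
welder + press: floor space 5 + 12 = 17 ≤ 18, output 14 + 2 = 16.
punch + welder: floor space 8 + 5 = 13 ≤ 18, output 4 + 14 = 18.
Best is welder and bender with total output 20.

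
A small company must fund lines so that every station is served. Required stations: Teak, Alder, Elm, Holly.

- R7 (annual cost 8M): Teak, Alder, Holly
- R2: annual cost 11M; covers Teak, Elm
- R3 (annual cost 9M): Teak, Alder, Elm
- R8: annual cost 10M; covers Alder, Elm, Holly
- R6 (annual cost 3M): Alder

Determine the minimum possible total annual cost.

Choose R7 and R3: together they cover Teak, Alder, Elm, Holly — every station.
Total annual cost: 8 + 9 = 17.
No cover costs less than 17.

17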